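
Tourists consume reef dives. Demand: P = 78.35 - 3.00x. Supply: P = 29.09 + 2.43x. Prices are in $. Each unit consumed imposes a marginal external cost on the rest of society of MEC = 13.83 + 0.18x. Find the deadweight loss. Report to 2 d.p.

DWL = $21.31

Market equilibrium (private): 29.09 + 2.43x = 78.35 - 3.00x → x_m = 9.0718.
Social marginal benefit = demand − MEC = 64.52 - 3.18x.
Set SMB = MC: 64.52 - 3.18x = 29.09 + 2.43x → x* = 6.3155.
Height of the DWL triangle at x_m is MC(x_m) − SMB(x_m) = MEC(x_m) = 15.4629.
DWL = ½ × 2.7563 × 15.4629 = 21.3102.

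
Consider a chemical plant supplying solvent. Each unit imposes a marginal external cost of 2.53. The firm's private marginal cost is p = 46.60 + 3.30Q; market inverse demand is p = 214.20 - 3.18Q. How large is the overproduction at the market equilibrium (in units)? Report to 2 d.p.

0.39 units

Market equilibrium (private): 46.60 + 3.30Q = 214.20 - 3.18Q → Q_m = 25.8642.
Social marginal cost = private MC + MEC = 49.13 + 3.30Q.
Set SMC = demand: 49.13 + 3.30Q = 214.20 - 3.18Q → Q* = 25.4738.
Gap = |25.8642 − 25.4738| = 0.3904.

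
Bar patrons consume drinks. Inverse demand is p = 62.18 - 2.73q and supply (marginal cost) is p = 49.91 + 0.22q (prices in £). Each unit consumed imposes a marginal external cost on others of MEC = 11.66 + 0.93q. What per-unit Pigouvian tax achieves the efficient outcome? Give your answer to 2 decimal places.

tax = £11.81 per unit

Social marginal benefit = demand − MEC = 50.52 - 3.66q.
Set SMB = MC: 50.52 - 3.66q = 49.91 + 0.22q → q* = 0.1572.
The Pigouvian tax equals MEC at q*: 11.66 + 0.93×0.1572 = 11.8062.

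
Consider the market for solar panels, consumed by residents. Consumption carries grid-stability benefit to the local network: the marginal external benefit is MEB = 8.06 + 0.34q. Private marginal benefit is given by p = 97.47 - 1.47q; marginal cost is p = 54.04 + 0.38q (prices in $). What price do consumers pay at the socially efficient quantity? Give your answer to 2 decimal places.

P = $47.34

Social marginal benefit = demand + MEB = 105.53 - 1.13q.
Set SMB = MC: 105.53 - 1.13q = 54.04 + 0.38q → q* = 34.0993.
Consumer price on the demand curve at q*: 97.47 − 1.47×34.0993 = 47.3440.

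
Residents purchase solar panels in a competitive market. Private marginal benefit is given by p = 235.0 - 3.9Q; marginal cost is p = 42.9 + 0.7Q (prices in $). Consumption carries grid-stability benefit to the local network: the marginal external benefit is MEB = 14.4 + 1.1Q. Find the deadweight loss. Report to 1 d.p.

DWL = $520.1

Market equilibrium (private): 42.9 + 0.7Q = 235.0 - 3.9Q → Q_m = 41.7609.
Social marginal benefit = demand + MEB = 249.4 - 2.8Q.
Set SMB = MC: 249.4 - 2.8Q = 42.9 + 0.7Q → Q* = 59.0000.
The welfare-loss triangle has base |Q_m − Q*| and height MEB(Q_m) (the vertical gap between SMB and MC is zero at Q* and MEB at Q_m).
DWL = ½ × 17.2391 × 60.3370 = 520.0778.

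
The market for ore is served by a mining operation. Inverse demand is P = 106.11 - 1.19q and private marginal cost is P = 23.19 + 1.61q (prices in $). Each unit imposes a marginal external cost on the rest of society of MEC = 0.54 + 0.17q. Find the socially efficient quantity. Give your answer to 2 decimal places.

q* = 27.74

Social marginal cost = private MC + MEC = 23.73 + 1.78q.
Set SMC = demand: 23.73 + 1.78q = 106.11 - 1.19q → q* = 27.7374.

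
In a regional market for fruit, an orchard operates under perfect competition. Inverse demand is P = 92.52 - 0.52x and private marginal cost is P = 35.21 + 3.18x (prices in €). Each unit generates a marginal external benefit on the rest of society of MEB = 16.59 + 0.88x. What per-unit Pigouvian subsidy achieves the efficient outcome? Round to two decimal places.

subsidy = €39.65 per unit

Social marginal cost = private MC − MEB = 18.62 + 2.30x.
Set SMC = demand: 18.62 + 2.30x = 92.52 - 0.52x → x* = 26.2057.
The Pigouvian subsidy equals MEB at x*: 16.59 + 0.88×26.2057 = 39.6510.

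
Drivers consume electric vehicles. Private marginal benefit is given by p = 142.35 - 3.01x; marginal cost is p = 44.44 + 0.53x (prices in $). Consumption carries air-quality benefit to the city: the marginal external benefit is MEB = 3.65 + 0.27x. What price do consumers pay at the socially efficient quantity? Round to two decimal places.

Social marginal benefit = demand + MEB = 146.00 - 2.74x.
Set SMB = MC: 146.00 - 2.74x = 44.44 + 0.53x → x* = 31.0581.
Consumer price on the demand curve at x*: 142.35 − 3.01×31.0581 = 48.8651.

P = $48.87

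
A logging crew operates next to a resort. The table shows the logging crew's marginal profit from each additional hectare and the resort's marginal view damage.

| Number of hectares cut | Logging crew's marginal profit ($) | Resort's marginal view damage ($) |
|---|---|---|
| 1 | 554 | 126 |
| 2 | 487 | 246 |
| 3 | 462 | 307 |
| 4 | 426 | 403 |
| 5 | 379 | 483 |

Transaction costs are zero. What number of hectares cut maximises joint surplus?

4

Bargaining reaches the level where marginal profit last exceeds marginal view damage.
That holds through level 4 (426 ≥ 403) but not at 5 (379 < 483).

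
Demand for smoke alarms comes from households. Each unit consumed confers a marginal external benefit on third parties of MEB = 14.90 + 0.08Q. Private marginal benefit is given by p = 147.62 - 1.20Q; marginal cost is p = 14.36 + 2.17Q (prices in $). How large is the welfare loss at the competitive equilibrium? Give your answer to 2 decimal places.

Market equilibrium (private): 14.36 + 2.17Q = 147.62 - 1.20Q → Q_m = 39.5430.
Social marginal benefit = demand + MEB = 162.52 - 1.12Q.
Set SMB = MC: 162.52 - 1.12Q = 14.36 + 2.17Q → Q* = 45.0334.
Between Q* and Q_m the wedge SMB − MC runs linearly from 0 to MEB(Q_m), so the loss is a triangle.
DWL = ½ × 5.4904 × 18.0634 = 49.5876.

DWL = $49.59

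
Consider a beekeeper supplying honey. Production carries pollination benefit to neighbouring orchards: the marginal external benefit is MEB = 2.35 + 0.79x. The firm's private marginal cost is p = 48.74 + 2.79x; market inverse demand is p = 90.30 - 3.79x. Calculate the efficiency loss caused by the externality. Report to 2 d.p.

DWL = 4.65

Market equilibrium (private): 48.74 + 2.79x = 90.30 - 3.79x → x_m = 6.3161.
Social marginal cost = private MC − MEB = 46.39 + 2.00x.
Set SMC = demand: 46.39 + 2.00x = 90.30 - 3.79x → x* = 7.5838.
The loss is the area between SMC and demand from x* to x_m; with linear curves that's a triangle of height MEB(x_m).
DWL = ½ × 1.2677 × 7.3397 = 4.6523.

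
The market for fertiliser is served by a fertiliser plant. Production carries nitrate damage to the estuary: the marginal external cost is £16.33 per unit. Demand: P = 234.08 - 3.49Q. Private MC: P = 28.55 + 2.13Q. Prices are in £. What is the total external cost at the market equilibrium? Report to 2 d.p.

£597.21

Market equilibrium (private): 28.55 + 2.13Q = 234.08 - 3.49Q → Q_m = 36.5712.
Total external cost = MEC × Q_m = 16.33 × 36.5712 = 597.2077.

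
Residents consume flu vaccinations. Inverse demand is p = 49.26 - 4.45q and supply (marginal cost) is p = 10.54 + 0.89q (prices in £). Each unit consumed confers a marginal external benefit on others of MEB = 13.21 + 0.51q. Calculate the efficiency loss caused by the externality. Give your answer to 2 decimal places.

DWL = £29.59

Market equilibrium (private): 10.54 + 0.89q = 49.26 - 4.45q → q_m = 7.2509.
Social marginal benefit = demand + MEB = 62.47 - 3.94q.
Set SMB = MC: 62.47 - 3.94q = 10.54 + 0.89q → q* = 10.7516.
Height of the DWL triangle at q_m is SMB(q_m) − MC(q_m) = MEB(q_m) = 16.9080.
DWL = ½ × 3.5007 × 16.9080 = 29.5949.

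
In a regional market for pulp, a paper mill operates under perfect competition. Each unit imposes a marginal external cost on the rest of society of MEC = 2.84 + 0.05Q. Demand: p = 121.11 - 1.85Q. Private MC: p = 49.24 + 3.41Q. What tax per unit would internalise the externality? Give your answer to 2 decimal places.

Social marginal cost = private MC + MEC = 52.08 + 3.46Q.
Set SMC = demand: 52.08 + 3.46Q = 121.11 - 1.85Q → Q* = 13.0000.
The Pigouvian tax equals MEC at Q*: 2.84 + 0.05×13.0000 = 3.4900.

tax = 3.49 per unit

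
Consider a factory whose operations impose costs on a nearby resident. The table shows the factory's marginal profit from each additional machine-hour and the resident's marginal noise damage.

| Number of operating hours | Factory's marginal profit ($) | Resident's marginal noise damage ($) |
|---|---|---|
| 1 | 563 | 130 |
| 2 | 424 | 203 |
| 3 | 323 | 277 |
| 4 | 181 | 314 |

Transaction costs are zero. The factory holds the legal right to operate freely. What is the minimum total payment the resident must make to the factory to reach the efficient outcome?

$181

Left alone the factory would choose level 4 (marginal profit stays positive).
Efficient level: k* = 3 (marginal profit ≥ marginal noise damage through 3).
The resident must at least cover the factory's forgone profit from cutting 4→3: 181 = 181.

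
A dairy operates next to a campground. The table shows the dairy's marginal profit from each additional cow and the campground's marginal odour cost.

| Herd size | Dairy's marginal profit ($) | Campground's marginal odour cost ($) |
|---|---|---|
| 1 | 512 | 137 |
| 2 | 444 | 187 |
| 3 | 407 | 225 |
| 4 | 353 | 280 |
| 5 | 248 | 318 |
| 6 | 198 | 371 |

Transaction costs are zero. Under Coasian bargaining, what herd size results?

Bargaining reaches the level where marginal profit last exceeds marginal odour cost.
That holds through level 4 (353 ≥ 280) but not at 5 (248 < 318).

4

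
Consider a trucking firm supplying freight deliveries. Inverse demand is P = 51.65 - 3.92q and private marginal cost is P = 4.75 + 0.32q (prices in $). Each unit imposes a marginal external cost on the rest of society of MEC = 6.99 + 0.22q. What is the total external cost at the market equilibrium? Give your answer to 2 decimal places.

$90.78

Market equilibrium (private): 4.75 + 0.32q = 51.65 - 3.92q → q_m = 11.0613.
Total external cost = ∫₀^{q_m} (6.99 + 0.22q) dq = 6.99×11.0613 + ½×0.22×11.0613² = 90.7772.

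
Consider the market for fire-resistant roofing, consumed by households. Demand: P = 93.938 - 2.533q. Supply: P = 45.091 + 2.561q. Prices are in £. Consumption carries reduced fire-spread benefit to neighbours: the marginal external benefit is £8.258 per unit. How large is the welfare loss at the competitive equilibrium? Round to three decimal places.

DWL = £6.694

Market equilibrium (private): 45.091 + 2.561q = 93.938 - 2.533q → q_m = 9.5891.
Social marginal benefit = demand + MEB = 102.196 - 2.533q.
Set SMB = MC: 102.196 - 2.533q = 45.091 + 2.561q → q* = 11.2102.
The welfare-loss triangle has base |q_m − q*| and height MEB(q_m) (the vertical gap between SMB and MC is zero at q* and MEB at q_m).
DWL = ½ × 1.6211 × 8.2580 = 6.6935.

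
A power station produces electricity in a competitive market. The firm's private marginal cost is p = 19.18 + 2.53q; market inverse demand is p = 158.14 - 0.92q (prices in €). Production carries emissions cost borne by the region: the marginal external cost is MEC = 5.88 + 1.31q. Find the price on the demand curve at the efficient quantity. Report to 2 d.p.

P = €132.42

Social marginal cost = private MC + MEC = 25.06 + 3.84q.
Set SMC = demand: 25.06 + 3.84q = 158.14 - 0.92q → q* = 27.9580.
Consumer price on the demand curve at q*: 158.14 − 0.92×27.9580 = 132.4186.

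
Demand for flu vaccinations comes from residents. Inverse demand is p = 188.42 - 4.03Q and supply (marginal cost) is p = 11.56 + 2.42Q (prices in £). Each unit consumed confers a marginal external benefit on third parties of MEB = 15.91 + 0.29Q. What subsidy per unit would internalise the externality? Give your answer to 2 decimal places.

subsidy = £24.99 per unit

Social marginal benefit = demand + MEB = 204.33 - 3.74Q.
Set SMB = MC: 204.33 - 3.74Q = 11.56 + 2.42Q → Q* = 31.2938.
The Pigouvian subsidy equals MEB at Q*: 15.91 + 0.29×31.2938 = 24.9852.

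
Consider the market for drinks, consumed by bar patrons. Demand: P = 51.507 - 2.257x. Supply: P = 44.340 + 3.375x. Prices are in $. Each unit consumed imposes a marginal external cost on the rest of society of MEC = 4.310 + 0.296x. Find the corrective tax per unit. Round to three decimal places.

Social marginal benefit = demand − MEC = 47.197 - 2.553x.
Set SMB = MC: 47.197 - 2.553x = 44.340 + 3.375x → x* = 0.4820.
The Pigouvian tax equals MEC at x*: 4.310 + 0.296×0.4820 = 4.4527.

tax = $4.453 per unit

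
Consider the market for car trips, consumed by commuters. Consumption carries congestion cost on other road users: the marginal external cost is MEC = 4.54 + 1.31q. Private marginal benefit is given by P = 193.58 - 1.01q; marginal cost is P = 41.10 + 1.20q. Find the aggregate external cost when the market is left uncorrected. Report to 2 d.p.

Market equilibrium (private): 41.10 + 1.20q = 193.58 - 1.01q → q_m = 68.9955.
Total external cost = ∫₀^{q_m} (4.54 + 1.31q) dq = 4.54×68.9955 + ½×1.31×68.9955² = 3431.2878.

3431.29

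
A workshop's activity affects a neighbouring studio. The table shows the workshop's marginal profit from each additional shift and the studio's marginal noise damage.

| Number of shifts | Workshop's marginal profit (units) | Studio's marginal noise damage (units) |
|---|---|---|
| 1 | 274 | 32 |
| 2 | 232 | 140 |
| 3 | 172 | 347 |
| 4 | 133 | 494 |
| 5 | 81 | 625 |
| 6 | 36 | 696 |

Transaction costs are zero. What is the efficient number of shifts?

2

Bargaining reaches the level where marginal profit last exceeds marginal noise damage.
That holds through level 2 (232 ≥ 140) but not at 3 (172 < 347).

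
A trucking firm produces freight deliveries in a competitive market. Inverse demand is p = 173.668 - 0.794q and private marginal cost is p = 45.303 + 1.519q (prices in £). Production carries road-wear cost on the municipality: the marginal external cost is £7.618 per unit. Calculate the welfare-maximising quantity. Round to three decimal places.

Social marginal cost = private MC + MEC = 52.921 + 1.519q.
Set SMC = demand: 52.921 + 1.519q = 173.668 - 0.794q → q* = 52.2036.

q* = 52.204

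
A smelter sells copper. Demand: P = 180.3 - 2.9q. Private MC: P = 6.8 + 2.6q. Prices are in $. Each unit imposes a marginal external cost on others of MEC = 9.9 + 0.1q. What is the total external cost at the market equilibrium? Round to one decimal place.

$362.1

Market equilibrium (private): 6.8 + 2.6q = 180.3 - 2.9q → q_m = 31.5455.
Total external cost = ∫₀^{q_m} (9.9 + 0.1q) dq = 9.9×31.5455 + ½×0.1×31.5455² = 362.0564.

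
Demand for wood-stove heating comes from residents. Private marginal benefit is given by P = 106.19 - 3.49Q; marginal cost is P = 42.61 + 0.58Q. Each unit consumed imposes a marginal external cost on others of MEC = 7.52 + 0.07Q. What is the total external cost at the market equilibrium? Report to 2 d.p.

126.02

Market equilibrium (private): 42.61 + 0.58Q = 106.19 - 3.49Q → Q_m = 15.6216.
Total external cost = ∫₀^{Q_m} (7.52 + 0.07Q) dQ = 7.52×15.6216 + ½×0.07×15.6216² = 126.0156.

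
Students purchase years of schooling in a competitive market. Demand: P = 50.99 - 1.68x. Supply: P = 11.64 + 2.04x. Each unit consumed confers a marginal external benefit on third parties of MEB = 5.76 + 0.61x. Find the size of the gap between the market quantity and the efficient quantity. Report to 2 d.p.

Market equilibrium (private): 11.64 + 2.04x = 50.99 - 1.68x → x_m = 10.5780.
Social marginal benefit = demand + MEB = 56.75 - 1.07x.
Set SMB = MC: 56.75 - 1.07x = 11.64 + 2.04x → x* = 14.5048.
Gap = |10.5780 − 14.5048| = 3.9268.

3.93 units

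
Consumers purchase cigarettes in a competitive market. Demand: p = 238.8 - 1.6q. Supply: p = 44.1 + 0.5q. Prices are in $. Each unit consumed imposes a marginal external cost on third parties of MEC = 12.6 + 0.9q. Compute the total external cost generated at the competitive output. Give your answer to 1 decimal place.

Market equilibrium (private): 44.1 + 0.5q = 238.8 - 1.6q → q_m = 92.7143.
Total external cost = ∫₀^{q_m} (12.6 + 0.9q) dq = 12.6×92.7143 + ½×0.9×92.7143² = 5036.3738.

$5036.4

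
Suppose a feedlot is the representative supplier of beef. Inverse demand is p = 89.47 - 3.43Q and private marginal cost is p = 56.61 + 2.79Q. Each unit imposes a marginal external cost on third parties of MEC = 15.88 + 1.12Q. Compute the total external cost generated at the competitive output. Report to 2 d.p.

99.52

Market equilibrium (private): 56.61 + 2.79Q = 89.47 - 3.43Q → Q_m = 5.2830.
Total external cost = ∫₀^{Q_m} (15.88 + 1.12Q) dQ = 15.88×5.2830 + ½×1.12×5.2830² = 99.5237.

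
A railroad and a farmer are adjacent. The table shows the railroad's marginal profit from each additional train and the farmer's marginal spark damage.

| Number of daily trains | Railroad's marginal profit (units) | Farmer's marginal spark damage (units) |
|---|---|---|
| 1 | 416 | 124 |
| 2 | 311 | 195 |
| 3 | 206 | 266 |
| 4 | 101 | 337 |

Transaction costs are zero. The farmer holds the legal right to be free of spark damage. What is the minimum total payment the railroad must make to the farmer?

319

Efficient level: marginal profit ≥ marginal spark damage through level 2, so k* = 2.
With the farmer holding the right, the railroad must at least compensate total damage at k*: 124 + 195 = 319.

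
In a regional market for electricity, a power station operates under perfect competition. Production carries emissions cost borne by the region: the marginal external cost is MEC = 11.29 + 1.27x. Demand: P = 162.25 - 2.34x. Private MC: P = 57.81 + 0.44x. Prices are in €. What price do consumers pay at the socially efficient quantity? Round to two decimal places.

Social marginal cost = private MC + MEC = 69.10 + 1.71x.
Set SMC = demand: 69.10 + 1.71x = 162.25 - 2.34x → x* = 23.0000.
Consumer price on the demand curve at x*: 162.25 − 2.34×23.0000 = 108.4300.

P = €108.43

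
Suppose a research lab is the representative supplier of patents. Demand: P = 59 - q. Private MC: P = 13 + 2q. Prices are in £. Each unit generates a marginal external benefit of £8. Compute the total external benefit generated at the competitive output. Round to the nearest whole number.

£123

Market equilibrium (private): 13 + 2q = 59 - q → q_m = 15.3333.
Total external benefit = MEB × q_m = 8 × 15.3333 = 122.6664.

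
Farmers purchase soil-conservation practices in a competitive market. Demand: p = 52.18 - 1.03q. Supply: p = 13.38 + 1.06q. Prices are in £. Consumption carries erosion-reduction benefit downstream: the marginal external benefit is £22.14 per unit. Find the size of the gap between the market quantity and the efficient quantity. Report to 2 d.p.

Market equilibrium (private): 13.38 + 1.06q = 52.18 - 1.03q → q_m = 18.5646.
Social marginal benefit = demand + MEB = 74.32 - 1.03q.
Set SMB = MC: 74.32 - 1.03q = 13.38 + 1.06q → q* = 29.1579.
Gap = |18.5646 − 29.1579| = 10.5933.

10.59 units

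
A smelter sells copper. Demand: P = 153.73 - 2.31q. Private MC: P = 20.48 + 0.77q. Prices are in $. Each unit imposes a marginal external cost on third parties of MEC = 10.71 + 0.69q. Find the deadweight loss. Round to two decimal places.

DWL = $218.20

Market equilibrium (private): 20.48 + 0.77q = 153.73 - 2.31q → q_m = 43.2630.
Social marginal cost = private MC + MEC = 31.19 + 1.46q.
Set SMC = demand: 31.19 + 1.46q = 153.73 - 2.31q → q* = 32.5040.
Between q* and q_m the wedge SMC − demand runs linearly from 0 to MEC(q_m), so the loss is a triangle.
DWL = ½ × 10.7590 × 40.5615 = 218.2006.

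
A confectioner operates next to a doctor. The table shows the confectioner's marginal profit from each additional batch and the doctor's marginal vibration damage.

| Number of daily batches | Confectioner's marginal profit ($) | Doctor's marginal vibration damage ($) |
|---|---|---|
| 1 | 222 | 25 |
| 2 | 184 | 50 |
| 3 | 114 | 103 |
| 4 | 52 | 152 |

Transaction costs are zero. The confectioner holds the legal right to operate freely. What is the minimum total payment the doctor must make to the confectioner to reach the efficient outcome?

$52

Left alone the confectioner would choose level 4 (marginal profit stays positive).
Efficient level: k* = 3 (marginal profit ≥ marginal vibration damage through 3).
The doctor must at least cover the confectioner's forgone profit from cutting 4→3: 52 = 52.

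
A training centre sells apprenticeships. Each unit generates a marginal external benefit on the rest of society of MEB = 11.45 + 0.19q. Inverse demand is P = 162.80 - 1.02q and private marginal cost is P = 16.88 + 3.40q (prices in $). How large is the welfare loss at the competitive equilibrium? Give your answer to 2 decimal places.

Market equilibrium (private): 16.88 + 3.40q = 162.80 - 1.02q → q_m = 33.0136.
Social marginal cost = private MC − MEB = 5.43 + 3.21q.
Set SMC = demand: 5.43 + 3.21q = 162.80 - 1.02q → q* = 37.2033.
Height of the DWL triangle at q_m is demand(q_m) − SMC(q_m) = MEB(q_m) = 17.7226.
DWL = ½ × 4.1897 × 17.7226 = 37.1262.

DWL = $37.13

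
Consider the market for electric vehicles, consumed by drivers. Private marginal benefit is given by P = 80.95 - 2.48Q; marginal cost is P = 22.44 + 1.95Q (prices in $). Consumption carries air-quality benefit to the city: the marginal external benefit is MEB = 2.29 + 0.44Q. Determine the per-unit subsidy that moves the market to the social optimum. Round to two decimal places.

subsidy = $8.99 per unit

Social marginal benefit = demand + MEB = 83.24 - 2.04Q.
Set SMB = MC: 83.24 - 2.04Q = 22.44 + 1.95Q → Q* = 15.2381.
The Pigouvian subsidy equals MEB at Q*: 2.29 + 0.44×15.2381 = 8.9948.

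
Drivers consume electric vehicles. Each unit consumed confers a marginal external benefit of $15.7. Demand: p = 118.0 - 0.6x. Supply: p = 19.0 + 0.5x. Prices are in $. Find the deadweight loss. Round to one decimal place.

Market equilibrium (private): 19.0 + 0.5x = 118.0 - 0.6x → x_m = 90.0000.
Social marginal benefit = demand + MEB = 133.7 - 0.6x.
Set SMB = MC: 133.7 - 0.6x = 19.0 + 0.5x → x* = 104.2727.
Between x* and x_m the wedge SMB − MC runs linearly from 0 to MEB(x_m), so the loss is a triangle.
DWL = ½ × 14.2727 × 15.7000 = 112.0407.

DWL = $112.0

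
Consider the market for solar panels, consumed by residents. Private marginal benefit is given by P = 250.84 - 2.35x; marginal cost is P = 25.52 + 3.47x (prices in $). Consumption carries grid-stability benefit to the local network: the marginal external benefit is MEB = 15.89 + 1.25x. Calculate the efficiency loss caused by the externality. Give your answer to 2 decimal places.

DWL = $452.12

Market equilibrium (private): 25.52 + 3.47x = 250.84 - 2.35x → x_m = 38.7148.
Social marginal benefit = demand + MEB = 266.73 - 1.10x.
Set SMB = MC: 266.73 - 1.10x = 25.52 + 3.47x → x* = 52.7812.
Height of the DWL triangle at x_m is SMB(x_m) − MC(x_m) = MEB(x_m) = 64.2835.
DWL = ½ × 14.0664 × 64.2835 = 452.1187.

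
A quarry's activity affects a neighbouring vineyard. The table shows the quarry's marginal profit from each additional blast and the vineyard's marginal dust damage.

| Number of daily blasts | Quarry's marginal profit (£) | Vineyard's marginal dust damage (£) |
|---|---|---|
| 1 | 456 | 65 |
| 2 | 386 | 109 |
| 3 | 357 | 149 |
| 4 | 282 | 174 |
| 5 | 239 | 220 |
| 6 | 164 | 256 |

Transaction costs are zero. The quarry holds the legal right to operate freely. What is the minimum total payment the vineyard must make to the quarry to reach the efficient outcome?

£164

Left alone the quarry would choose level 6 (marginal profit stays positive).
Efficient level: k* = 5 (marginal profit ≥ marginal dust damage through 5).
The vineyard must at least cover the quarry's forgone profit from cutting 6→5: 164 = 164.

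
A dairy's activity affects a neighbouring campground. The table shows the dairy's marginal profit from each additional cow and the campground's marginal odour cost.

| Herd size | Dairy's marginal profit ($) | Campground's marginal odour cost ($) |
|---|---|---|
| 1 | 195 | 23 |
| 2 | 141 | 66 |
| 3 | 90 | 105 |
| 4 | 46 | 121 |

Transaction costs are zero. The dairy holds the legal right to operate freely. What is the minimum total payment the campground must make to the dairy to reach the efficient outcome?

$136

Left alone the dairy would choose level 4 (marginal profit stays positive).
Efficient level: k* = 2 (marginal profit ≥ marginal odour cost through 2).
The campground must at least cover the dairy's forgone profit from cutting 4→2: 90 + 46 = 136.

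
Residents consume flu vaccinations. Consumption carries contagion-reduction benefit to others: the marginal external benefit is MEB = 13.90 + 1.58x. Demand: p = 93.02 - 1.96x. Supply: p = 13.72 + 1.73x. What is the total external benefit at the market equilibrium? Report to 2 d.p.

Market equilibrium (private): 13.72 + 1.73x = 93.02 - 1.96x → x_m = 21.4905.
Total external benefit = ∫₀^{x_m} (13.90 + 1.58x) dx = 13.90×21.4905 + ½×1.58×21.4905² = 663.5728.

663.57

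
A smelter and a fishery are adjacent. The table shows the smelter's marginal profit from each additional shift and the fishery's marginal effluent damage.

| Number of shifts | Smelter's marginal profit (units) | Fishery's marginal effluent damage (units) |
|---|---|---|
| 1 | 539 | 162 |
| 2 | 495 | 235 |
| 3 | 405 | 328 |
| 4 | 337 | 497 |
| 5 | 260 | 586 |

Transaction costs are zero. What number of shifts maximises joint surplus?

Bargaining reaches the level where marginal profit last exceeds marginal effluent damage.
That holds through level 3 (405 ≥ 328) but not at 4 (337 < 497).

3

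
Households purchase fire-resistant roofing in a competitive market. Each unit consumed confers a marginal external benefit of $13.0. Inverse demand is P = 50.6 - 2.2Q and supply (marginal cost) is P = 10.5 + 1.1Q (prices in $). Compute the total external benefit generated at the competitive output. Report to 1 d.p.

$158.0

Market equilibrium (private): 10.5 + 1.1Q = 50.6 - 2.2Q → Q_m = 12.1515.
Total external benefit = MEB × Q_m = 13.0 × 12.1515 = 157.9695.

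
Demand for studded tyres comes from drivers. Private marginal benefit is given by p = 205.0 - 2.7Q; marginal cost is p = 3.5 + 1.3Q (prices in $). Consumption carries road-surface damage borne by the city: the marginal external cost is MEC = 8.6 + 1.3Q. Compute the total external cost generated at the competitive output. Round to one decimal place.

Market equilibrium (private): 3.5 + 1.3Q = 205.0 - 2.7Q → Q_m = 50.3750.
Total external cost = ∫₀^{Q_m} (8.6 + 1.3Q) dQ = 8.6×50.3750 + ½×1.3×50.3750² = 2082.6914.

$2082.7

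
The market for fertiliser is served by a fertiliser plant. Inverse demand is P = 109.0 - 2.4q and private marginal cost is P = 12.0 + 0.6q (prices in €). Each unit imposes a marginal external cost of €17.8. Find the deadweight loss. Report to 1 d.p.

DWL = €52.8

Market equilibrium (private): 12.0 + 0.6q = 109.0 - 2.4q → q_m = 32.3333.
Social marginal cost = private MC + MEC = 29.8 + 0.6q.
Set SMC = demand: 29.8 + 0.6q = 109.0 - 2.4q → q* = 26.4000.
The loss is the area between SMC and demand from q* to q_m; with linear curves that's a triangle of height MEC(q_m).
DWL = ½ × 5.9333 × 17.8000 = 52.8064.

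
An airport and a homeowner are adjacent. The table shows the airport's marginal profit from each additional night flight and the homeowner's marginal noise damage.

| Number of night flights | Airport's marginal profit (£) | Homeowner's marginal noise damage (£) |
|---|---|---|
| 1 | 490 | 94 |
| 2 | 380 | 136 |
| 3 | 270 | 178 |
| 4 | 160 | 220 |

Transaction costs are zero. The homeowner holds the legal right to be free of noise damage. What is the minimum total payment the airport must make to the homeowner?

Efficient level: marginal profit ≥ marginal noise damage through level 3, so k* = 3.
With the homeowner holding the right, the airport must at least compensate total damage at k*: 94 + 136 + 178 = 408.

£408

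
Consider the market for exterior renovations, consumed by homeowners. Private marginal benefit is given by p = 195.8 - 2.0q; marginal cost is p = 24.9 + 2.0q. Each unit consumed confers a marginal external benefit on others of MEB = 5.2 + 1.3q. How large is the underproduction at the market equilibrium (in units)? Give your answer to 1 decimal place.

22.5 units

Market equilibrium (private): 24.9 + 2.0q = 195.8 - 2.0q → q_m = 42.7250.
Social marginal benefit = demand + MEB = 201.0 - 0.7q.
Set SMB = MC: 201.0 - 0.7q = 24.9 + 2.0q → q* = 65.2222.
Gap = |42.7250 − 65.2222| = 22.4972.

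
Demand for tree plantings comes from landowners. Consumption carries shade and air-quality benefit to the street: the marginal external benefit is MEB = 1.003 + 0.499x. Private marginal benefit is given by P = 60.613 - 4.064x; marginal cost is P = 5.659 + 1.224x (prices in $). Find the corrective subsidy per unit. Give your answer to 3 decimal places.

subsidy = $6.834 per unit

Social marginal benefit = demand + MEB = 61.616 - 3.565x.
Set SMB = MC: 61.616 - 3.565x = 5.659 + 1.224x → x* = 11.6845.
The Pigouvian subsidy equals MEB at x*: 1.003 + 0.499×11.6845 = 6.8336.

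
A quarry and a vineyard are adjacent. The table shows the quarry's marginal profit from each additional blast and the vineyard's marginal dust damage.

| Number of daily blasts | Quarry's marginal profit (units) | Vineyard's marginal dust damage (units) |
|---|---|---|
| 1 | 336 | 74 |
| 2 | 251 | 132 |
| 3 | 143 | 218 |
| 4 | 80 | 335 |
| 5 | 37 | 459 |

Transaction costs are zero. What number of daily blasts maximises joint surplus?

2

Bargaining reaches the level where marginal profit last exceeds marginal dust damage.
That holds through level 2 (251 ≥ 132) but not at 3 (143 < 218).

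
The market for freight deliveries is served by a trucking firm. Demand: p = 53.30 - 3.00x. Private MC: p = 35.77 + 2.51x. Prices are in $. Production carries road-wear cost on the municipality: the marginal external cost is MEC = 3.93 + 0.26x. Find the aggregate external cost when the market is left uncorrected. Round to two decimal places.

Market equilibrium (private): 35.77 + 2.51x = 53.30 - 3.00x → x_m = 3.1815.
Total external cost = ∫₀^{x_m} (3.93 + 0.26x) dx = 3.93×3.1815 + ½×0.26×3.1815² = 13.8191.

$13.82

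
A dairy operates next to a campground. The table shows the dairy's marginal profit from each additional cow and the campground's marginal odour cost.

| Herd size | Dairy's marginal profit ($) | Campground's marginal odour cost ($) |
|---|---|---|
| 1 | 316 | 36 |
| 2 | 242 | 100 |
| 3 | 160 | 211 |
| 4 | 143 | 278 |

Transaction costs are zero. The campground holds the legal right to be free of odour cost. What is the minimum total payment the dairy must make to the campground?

$136

Efficient level: marginal profit ≥ marginal odour cost through level 2, so k* = 2.
With the campground holding the right, the dairy must at least compensate total damage at k*: 36 + 100 = 136.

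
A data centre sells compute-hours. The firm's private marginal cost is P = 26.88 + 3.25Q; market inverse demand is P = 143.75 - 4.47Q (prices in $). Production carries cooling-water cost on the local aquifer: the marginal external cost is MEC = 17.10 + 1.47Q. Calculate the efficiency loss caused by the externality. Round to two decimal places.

DWL = $84.26

Market equilibrium (private): 26.88 + 3.25Q = 143.75 - 4.47Q → Q_m = 15.1386.
Social marginal cost = private MC + MEC = 43.98 + 4.72Q.
Set SMC = demand: 43.98 + 4.72Q = 143.75 - 4.47Q → Q* = 10.8564.
The welfare-loss triangle has base |Q_m − Q*| and height MEC(Q_m) (the vertical gap between SMC and demand is zero at Q* and MEC at Q_m).
DWL = ½ × 4.2822 × 39.3537 = 84.2602.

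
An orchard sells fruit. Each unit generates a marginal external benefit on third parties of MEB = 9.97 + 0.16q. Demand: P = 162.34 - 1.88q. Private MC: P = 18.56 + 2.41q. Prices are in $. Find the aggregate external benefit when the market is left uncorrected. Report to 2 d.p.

$424.01

Market equilibrium (private): 18.56 + 2.41q = 162.34 - 1.88q → q_m = 33.5152.
Total external benefit = ∫₀^{q_m} (9.97 + 0.16q) dq = 9.97×33.5152 + ½×0.16×33.5152² = 424.0080.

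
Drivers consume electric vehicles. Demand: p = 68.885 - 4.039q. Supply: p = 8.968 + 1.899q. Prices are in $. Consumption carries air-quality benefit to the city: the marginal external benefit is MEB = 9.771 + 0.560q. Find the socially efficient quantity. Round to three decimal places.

q* = 12.958

Social marginal benefit = demand + MEB = 78.656 - 3.479q.
Set SMB = MC: 78.656 - 3.479q = 8.968 + 1.899q → q* = 12.9580.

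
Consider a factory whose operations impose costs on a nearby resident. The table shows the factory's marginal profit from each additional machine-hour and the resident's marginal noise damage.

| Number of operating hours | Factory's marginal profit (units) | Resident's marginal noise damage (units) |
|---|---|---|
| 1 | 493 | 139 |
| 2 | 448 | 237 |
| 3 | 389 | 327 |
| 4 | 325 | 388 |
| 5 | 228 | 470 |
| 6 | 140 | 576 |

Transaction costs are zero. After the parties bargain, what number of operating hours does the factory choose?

3

Bargaining reaches the level where marginal profit last exceeds marginal noise damage.
That holds through level 3 (389 ≥ 327) but not at 4 (325 < 388).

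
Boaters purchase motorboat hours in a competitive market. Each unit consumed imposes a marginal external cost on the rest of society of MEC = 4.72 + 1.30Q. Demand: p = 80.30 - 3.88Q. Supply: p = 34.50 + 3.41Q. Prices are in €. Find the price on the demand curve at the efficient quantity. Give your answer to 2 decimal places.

Social marginal benefit = demand − MEC = 75.58 - 5.18Q.
Set SMB = MC: 75.58 - 5.18Q = 34.50 + 3.41Q → Q* = 4.7823.
Consumer price on the demand curve at Q*: 80.30 − 3.88×4.7823 = 61.7447.

P = €61.74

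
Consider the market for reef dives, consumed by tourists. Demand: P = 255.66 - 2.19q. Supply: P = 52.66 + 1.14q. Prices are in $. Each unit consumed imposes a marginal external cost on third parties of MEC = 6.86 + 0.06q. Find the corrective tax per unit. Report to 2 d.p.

tax = $10.33 per unit

Social marginal benefit = demand − MEC = 248.80 - 2.25q.
Set SMB = MC: 248.80 - 2.25q = 52.66 + 1.14q → q* = 57.8584.
The Pigouvian tax equals MEC at q*: 6.86 + 0.06×57.8584 = 10.3315.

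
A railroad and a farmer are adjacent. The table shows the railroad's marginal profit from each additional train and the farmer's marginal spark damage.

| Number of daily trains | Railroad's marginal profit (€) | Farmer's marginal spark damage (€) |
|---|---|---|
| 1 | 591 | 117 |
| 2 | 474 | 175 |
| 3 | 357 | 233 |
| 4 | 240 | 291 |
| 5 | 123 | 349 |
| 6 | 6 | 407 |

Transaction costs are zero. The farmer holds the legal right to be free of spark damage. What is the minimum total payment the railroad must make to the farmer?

€525

Efficient level: marginal profit ≥ marginal spark damage through level 3, so k* = 3.
With the farmer holding the right, the railroad must at least compensate total damage at k*: 117 + 175 + 233 = 525.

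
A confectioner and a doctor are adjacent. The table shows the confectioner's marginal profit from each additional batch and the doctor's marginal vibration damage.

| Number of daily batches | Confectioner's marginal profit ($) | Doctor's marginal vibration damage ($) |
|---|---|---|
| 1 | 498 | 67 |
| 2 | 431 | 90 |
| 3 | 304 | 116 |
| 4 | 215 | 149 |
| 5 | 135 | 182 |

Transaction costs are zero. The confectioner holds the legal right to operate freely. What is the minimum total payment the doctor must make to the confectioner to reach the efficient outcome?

$135

Left alone the confectioner would choose level 5 (marginal profit stays positive).
Efficient level: k* = 4 (marginal profit ≥ marginal vibration damage through 4).
The doctor must at least cover the confectioner's forgone profit from cutting 5→4: 135 = 135.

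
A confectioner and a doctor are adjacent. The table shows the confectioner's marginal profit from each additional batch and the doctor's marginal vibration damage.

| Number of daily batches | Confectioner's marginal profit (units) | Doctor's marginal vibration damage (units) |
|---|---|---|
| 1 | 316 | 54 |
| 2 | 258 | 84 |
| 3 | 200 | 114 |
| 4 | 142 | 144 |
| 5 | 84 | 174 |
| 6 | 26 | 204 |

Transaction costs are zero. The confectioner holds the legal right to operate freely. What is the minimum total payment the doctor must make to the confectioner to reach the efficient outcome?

Left alone the confectioner would choose level 6 (marginal profit stays positive).
Efficient level: k* = 3 (marginal profit ≥ marginal vibration damage through 3).
The doctor must at least cover the confectioner's forgone profit from cutting 6→3: 142 + 84 + 26 = 252.

252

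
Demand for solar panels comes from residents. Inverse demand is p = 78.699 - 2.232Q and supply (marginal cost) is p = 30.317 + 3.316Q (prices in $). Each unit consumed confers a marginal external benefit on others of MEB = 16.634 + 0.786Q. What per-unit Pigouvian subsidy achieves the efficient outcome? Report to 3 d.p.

subsidy = $27.365 per unit

Social marginal benefit = demand + MEB = 95.333 - 1.446Q.
Set SMB = MC: 95.333 - 1.446Q = 30.317 + 3.316Q → Q* = 13.6531.
The Pigouvian subsidy equals MEB at Q*: 16.634 + 0.786×13.6531 = 27.3653.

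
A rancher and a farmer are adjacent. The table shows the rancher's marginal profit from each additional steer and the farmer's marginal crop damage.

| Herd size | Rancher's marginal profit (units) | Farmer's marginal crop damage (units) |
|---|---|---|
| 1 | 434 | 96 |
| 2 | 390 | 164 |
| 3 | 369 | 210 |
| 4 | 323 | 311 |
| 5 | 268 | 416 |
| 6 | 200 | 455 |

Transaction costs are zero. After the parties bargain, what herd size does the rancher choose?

4

Bargaining reaches the level where marginal profit last exceeds marginal crop damage.
That holds through level 4 (323 ≥ 311) but not at 5 (268 < 416).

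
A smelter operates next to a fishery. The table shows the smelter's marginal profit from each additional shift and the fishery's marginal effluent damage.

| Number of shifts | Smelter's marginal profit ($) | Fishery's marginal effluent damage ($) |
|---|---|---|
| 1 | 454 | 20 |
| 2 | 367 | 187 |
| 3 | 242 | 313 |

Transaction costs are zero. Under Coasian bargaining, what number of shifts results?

2

Bargaining reaches the level where marginal profit last exceeds marginal effluent damage.
That holds through level 2 (367 ≥ 187) but not at 3 (242 < 313).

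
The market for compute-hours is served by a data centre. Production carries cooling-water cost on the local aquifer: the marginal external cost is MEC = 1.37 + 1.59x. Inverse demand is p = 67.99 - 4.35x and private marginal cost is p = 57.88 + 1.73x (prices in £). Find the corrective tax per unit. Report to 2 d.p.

Social marginal cost = private MC + MEC = 59.25 + 3.32x.
Set SMC = demand: 59.25 + 3.32x = 67.99 - 4.35x → x* = 1.1395.
The Pigouvian tax equals MEC at x*: 1.37 + 1.59×1.1395 = 3.1818.

tax = £3.18 per unit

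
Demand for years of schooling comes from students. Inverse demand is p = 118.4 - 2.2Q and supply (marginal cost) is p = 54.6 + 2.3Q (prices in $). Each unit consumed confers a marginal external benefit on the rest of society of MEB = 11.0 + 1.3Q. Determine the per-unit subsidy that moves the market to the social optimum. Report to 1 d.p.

Social marginal benefit = demand + MEB = 129.4 - 0.9Q.
Set SMB = MC: 129.4 - 0.9Q = 54.6 + 2.3Q → Q* = 23.3750.
The Pigouvian subsidy equals MEB at Q*: 11.0 + 1.3×23.3750 = 41.3875.

subsidy = $41.4 per unit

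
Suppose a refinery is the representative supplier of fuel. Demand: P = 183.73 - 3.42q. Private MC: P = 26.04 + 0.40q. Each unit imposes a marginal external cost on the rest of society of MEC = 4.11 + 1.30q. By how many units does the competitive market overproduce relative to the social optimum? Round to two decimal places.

11.28 units

Market equilibrium (private): 26.04 + 0.40q = 183.73 - 3.42q → q_m = 41.2801.
Social marginal cost = private MC + MEC = 30.15 + 1.70q.
Set SMC = demand: 30.15 + 1.70q = 183.73 - 3.42q → q* = 29.9961.
Gap = |41.2801 − 29.9961| = 11.2840.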